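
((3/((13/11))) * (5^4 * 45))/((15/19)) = 1175625/13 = 90432.69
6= 6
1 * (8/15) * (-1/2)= -4/15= -0.27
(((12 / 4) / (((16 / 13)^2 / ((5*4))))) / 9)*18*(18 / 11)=129.63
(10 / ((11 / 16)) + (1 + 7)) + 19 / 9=2441 / 99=24.66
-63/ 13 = -4.85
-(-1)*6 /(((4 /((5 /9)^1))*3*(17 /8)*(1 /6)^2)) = 4.71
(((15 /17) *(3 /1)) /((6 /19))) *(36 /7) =5130 /119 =43.11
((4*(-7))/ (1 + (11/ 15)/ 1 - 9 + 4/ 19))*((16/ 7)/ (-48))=-0.19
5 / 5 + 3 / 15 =6 / 5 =1.20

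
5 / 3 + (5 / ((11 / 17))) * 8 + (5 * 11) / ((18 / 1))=66.54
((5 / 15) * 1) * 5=5 / 3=1.67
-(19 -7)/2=-6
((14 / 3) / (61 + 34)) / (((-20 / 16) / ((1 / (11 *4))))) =-14 / 15675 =-0.00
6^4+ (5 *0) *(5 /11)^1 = 1296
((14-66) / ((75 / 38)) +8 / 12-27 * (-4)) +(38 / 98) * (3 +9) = 106542 / 1225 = 86.97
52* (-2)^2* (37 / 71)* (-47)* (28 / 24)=-1265992 / 213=-5943.62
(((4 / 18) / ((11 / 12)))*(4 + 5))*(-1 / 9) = -8 / 33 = -0.24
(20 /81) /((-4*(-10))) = 1 /162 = 0.01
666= 666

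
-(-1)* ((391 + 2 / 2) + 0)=392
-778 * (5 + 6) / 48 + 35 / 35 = -4255 / 24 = -177.29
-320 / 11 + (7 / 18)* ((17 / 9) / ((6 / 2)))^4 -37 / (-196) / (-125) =-37421642445133 / 1289010145500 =-29.03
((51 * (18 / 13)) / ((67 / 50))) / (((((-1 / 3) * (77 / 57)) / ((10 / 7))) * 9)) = -8721000 / 469469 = -18.58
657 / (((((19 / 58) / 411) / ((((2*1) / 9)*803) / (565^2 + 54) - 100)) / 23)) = -11500876722554988 / 6066301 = -1895863182.94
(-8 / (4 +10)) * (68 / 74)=-136 / 259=-0.53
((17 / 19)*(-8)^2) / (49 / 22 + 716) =23936 / 300219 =0.08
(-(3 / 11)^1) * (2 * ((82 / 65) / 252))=-41 / 15015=-0.00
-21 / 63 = -1 / 3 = -0.33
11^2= 121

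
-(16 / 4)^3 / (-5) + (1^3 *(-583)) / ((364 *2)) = 43677 / 3640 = 12.00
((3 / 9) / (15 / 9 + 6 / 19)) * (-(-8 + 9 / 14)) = 1957 / 1582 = 1.24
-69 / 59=-1.17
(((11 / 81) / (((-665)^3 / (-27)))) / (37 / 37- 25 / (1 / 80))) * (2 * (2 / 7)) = -44 / 12345168577875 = -0.00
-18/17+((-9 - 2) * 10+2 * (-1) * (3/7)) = -13318/119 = -111.92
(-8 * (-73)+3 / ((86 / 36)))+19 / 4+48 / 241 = 24465177 / 41452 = 590.20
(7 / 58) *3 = 21 / 58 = 0.36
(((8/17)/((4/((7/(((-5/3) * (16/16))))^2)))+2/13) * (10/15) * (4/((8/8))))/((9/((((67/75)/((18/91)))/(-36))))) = -5776204/69710625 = -0.08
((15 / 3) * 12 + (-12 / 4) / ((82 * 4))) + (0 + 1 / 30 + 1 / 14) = 2069693 / 34440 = 60.10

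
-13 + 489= 476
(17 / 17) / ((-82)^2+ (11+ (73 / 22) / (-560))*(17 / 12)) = 49280 / 332126253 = 0.00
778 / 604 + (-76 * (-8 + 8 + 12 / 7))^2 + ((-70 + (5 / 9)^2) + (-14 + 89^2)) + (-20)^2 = 30221216825 / 1198638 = 25212.96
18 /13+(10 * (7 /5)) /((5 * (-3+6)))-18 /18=257 /195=1.32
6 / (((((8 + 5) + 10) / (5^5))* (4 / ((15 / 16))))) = 140625 / 736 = 191.07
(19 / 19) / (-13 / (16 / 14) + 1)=-8 / 83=-0.10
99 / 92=1.08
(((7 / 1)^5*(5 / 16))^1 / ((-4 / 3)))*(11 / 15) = -184877 / 64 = -2888.70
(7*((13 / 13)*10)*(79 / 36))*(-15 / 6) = -13825 / 36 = -384.03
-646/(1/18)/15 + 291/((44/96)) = -7716/55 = -140.29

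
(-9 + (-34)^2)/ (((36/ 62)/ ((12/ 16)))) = 1481.54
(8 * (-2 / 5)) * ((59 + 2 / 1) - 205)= 2304 / 5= 460.80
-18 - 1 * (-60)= 42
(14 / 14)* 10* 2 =20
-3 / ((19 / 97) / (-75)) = 1148.68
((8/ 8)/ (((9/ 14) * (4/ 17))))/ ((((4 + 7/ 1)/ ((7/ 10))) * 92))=833/ 182160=0.00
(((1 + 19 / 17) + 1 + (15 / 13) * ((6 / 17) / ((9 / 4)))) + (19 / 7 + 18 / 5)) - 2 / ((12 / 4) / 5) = 6.28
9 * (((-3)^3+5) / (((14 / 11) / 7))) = -1089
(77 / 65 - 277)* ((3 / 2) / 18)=-1494 / 65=-22.98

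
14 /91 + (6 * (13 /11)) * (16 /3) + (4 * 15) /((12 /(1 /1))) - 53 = -1434 /143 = -10.03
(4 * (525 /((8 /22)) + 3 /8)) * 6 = 34659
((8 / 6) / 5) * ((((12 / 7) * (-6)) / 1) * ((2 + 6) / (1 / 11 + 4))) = -2816 / 525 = -5.36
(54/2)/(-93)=-9/31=-0.29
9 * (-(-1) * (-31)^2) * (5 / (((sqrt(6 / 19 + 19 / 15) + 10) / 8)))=985986000 / 28049 -345960 * sqrt(128535) / 28049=30730.26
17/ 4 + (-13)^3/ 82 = -3697/ 164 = -22.54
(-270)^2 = 72900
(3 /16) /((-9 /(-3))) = 1 /16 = 0.06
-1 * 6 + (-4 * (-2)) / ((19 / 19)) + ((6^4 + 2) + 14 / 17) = 22114 / 17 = 1300.82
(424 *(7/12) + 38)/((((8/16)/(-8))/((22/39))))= -301312/117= -2575.32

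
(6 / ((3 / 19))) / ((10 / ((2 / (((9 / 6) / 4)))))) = 304 / 15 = 20.27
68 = 68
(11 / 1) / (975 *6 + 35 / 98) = 154 / 81905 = 0.00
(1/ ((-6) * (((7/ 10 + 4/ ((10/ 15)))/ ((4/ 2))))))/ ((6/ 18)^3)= -90/ 67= -1.34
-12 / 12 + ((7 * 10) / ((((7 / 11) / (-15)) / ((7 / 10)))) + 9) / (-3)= 381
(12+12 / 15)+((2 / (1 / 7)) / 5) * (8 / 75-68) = -66488 / 375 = -177.30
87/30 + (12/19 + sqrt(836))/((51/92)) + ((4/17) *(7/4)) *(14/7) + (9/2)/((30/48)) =64.22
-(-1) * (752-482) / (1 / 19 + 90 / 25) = 25650 / 347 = 73.92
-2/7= -0.29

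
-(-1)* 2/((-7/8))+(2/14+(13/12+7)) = 499/84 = 5.94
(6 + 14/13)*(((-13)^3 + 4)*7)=-1412292/13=-108637.85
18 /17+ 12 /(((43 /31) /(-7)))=-43494 /731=-59.50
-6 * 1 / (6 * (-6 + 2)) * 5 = 5 / 4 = 1.25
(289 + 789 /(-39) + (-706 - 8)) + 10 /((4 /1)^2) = -444.61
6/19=0.32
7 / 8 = 0.88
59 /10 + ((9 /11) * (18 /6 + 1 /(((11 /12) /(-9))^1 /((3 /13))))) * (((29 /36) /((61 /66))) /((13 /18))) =7512691 /1133990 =6.63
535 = 535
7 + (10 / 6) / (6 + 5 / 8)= 1153 / 159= 7.25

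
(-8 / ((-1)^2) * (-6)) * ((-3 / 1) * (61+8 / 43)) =-378864 / 43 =-8810.79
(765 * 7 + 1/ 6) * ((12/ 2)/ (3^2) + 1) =160655/ 18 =8925.28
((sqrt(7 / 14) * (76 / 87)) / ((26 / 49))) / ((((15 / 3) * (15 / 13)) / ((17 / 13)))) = 15827 * sqrt(2) / 84825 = 0.26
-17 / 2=-8.50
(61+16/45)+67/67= 2806/45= 62.36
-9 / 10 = -0.90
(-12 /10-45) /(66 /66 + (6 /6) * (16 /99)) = -22869 /575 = -39.77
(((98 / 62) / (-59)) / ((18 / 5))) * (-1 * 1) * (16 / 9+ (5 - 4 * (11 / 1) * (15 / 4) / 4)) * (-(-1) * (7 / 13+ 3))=-6993035 / 7703748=-0.91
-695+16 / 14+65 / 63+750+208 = 16706 / 63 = 265.17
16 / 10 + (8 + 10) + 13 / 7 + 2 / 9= 6829 / 315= 21.68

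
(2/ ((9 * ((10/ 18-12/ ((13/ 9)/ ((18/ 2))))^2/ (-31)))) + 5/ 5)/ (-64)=-0.02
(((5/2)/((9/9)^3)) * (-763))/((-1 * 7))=545/2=272.50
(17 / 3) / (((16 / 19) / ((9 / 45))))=323 / 240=1.35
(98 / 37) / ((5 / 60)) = 1176 / 37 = 31.78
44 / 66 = 2 / 3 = 0.67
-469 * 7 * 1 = -3283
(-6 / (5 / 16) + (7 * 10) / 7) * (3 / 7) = -138 / 35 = -3.94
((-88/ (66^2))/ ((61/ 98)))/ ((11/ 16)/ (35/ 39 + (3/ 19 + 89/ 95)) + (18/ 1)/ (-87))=-12992/ 55323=-0.23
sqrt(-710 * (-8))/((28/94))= 94 * sqrt(355)/7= 253.01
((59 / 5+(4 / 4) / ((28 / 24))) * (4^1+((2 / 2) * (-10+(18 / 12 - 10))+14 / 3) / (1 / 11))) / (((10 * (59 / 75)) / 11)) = -618871 / 236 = -2622.33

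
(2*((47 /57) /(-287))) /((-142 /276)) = 4324 /387163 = 0.01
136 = 136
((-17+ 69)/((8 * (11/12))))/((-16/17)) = -663/88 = -7.53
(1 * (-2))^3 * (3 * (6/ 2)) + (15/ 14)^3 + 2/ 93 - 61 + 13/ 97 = -3257936285/ 24753624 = -131.61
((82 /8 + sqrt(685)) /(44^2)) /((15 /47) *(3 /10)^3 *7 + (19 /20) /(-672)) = 2023350 /22511687 + 197400 *sqrt(685) /22511687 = 0.32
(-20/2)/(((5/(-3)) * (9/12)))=8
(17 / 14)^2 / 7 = 289 / 1372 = 0.21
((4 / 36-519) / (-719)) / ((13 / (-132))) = -205480 / 28041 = -7.33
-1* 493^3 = -119823157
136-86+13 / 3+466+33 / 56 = 87515 / 168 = 520.92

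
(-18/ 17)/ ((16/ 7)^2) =-441/ 2176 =-0.20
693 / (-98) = -99 / 14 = -7.07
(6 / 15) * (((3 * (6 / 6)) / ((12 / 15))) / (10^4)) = 3 / 20000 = 0.00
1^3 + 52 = 53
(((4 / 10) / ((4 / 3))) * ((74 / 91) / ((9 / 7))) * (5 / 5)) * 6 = 74 / 65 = 1.14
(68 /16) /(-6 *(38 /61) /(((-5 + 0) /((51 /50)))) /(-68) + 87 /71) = 9203375 /2629218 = 3.50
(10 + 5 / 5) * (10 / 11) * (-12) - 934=-1054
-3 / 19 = -0.16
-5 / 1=-5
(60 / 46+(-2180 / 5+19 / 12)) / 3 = -144.37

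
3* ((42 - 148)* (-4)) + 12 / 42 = 8906 / 7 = 1272.29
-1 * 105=-105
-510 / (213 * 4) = -0.60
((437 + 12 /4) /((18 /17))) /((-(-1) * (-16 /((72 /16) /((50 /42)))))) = -98.18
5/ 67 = 0.07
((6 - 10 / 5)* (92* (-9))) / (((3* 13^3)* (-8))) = 138 / 2197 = 0.06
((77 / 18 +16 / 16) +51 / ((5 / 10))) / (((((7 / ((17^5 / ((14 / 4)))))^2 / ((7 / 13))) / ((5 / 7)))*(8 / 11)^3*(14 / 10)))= 129535722479297557225 / 503403264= 257319989246.83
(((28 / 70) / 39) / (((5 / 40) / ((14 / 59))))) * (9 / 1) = 672 / 3835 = 0.18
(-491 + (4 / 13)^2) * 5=-414815 / 169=-2454.53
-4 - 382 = -386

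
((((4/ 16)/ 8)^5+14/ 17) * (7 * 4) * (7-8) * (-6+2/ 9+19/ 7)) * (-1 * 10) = -50368932525/ 71303168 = -706.41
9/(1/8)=72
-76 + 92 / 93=-75.01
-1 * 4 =-4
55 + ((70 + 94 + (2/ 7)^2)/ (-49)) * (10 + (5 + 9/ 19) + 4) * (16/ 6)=-5423755/ 45619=-118.89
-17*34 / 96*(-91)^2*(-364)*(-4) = -217782019 / 3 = -72594006.33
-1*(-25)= 25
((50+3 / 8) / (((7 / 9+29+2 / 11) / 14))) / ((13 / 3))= 64449 / 11864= 5.43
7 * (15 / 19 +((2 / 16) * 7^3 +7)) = 53907 / 152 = 354.65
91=91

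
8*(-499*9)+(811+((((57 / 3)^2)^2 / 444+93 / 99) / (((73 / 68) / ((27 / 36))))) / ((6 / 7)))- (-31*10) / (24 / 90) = -8013531809 / 237688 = -33714.50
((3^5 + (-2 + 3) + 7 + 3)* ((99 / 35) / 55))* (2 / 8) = 1143 / 350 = 3.27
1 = 1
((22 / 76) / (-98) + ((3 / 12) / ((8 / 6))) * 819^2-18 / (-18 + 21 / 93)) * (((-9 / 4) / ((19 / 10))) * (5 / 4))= -12224264605425 / 65661568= -186170.77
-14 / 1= -14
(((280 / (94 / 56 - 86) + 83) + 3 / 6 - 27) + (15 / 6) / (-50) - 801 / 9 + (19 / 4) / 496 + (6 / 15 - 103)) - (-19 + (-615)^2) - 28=-8861906814953 / 23421120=-378372.46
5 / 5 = 1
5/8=0.62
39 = 39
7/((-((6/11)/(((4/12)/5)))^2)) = -847/8100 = -0.10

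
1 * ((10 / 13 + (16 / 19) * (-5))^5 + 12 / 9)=-1327438504595972 / 2758074678021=-481.29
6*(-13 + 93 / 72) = -281 / 4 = -70.25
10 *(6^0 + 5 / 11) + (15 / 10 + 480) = 10913 / 22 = 496.05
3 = 3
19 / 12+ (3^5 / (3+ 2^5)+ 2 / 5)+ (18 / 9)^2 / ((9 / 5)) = 14047 / 1260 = 11.15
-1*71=-71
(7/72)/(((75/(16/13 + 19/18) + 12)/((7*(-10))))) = -26215/172584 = -0.15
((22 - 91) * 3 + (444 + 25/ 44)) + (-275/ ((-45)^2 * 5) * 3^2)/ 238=55975573/ 235620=237.57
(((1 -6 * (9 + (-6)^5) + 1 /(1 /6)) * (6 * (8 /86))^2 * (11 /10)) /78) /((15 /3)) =24609552 /600925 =40.95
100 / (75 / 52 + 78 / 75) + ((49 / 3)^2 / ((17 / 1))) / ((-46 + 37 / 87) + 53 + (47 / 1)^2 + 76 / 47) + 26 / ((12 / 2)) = 66609964404826 / 1492643444775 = 44.63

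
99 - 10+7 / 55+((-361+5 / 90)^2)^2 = 97997310958486807 / 5773680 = 16973110903.01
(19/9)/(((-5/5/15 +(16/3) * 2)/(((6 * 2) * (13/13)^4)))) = 380/159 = 2.39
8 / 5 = 1.60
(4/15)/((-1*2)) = -0.13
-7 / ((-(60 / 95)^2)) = 2527 / 144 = 17.55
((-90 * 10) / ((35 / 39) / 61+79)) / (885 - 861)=-178425 / 375952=-0.47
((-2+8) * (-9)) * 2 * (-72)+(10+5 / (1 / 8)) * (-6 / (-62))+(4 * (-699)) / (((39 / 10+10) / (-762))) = 693998754 / 4309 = 161057.96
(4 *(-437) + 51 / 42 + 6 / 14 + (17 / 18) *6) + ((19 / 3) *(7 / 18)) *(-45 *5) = -16064 / 7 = -2294.86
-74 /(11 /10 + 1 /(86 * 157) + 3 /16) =-39965920 /695393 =-57.47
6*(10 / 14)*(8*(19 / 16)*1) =285 / 7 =40.71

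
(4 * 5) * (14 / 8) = 35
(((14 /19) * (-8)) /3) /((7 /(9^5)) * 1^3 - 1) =1102248 /560899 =1.97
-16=-16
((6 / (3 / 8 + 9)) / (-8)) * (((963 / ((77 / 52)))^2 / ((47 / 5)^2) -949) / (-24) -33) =60633890123 / 3929148300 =15.43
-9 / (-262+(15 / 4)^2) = 144 / 3967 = 0.04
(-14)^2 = 196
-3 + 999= 996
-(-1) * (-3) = -3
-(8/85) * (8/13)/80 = -4/5525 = -0.00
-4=-4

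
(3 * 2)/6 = 1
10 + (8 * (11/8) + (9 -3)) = 27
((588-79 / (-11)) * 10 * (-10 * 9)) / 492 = -491025 / 451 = -1088.75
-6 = -6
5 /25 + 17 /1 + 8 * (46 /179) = 17234 /895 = 19.26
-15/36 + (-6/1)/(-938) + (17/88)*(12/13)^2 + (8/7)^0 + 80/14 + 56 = 653574941/10462452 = 62.47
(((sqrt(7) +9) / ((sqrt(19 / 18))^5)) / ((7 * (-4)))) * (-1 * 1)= 243 * sqrt(38) * (sqrt(7) +9) / 48013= 0.36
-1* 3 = -3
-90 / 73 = -1.23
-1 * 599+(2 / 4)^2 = -2395 / 4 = -598.75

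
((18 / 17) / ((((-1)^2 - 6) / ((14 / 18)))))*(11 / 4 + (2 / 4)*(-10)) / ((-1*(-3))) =21 / 170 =0.12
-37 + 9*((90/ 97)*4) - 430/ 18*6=-42757/ 291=-146.93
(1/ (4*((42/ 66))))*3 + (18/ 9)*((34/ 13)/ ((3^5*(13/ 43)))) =1437083/ 1149876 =1.25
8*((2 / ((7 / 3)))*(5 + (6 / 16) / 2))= 249 / 7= 35.57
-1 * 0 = 0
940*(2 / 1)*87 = 163560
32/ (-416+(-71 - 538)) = -32/ 1025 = -0.03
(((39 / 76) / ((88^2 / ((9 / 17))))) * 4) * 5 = 1755 / 2501312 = 0.00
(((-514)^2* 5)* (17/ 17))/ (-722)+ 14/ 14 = -1828.61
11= 11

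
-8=-8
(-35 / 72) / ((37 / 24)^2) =-280 / 1369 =-0.20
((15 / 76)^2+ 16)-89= -421423 / 5776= -72.96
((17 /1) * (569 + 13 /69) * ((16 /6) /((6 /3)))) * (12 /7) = 10682528 /483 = 22117.04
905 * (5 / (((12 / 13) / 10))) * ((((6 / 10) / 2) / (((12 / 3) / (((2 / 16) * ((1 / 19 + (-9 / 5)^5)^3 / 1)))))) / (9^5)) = -52.07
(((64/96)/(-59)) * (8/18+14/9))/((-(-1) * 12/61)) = -61/531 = -0.11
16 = 16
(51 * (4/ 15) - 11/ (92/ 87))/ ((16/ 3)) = 4413/ 7360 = 0.60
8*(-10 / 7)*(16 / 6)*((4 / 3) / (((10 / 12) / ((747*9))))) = -2294784 / 7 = -327826.29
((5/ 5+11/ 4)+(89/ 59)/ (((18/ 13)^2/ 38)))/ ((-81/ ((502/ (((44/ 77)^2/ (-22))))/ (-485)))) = -87023702227/ 3003888240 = -28.97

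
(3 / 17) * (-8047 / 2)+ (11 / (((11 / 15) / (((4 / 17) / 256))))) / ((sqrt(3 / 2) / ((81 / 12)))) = -24141 / 34+ 135 * sqrt(6) / 4352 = -709.95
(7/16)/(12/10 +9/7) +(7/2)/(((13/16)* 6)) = 16177/18096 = 0.89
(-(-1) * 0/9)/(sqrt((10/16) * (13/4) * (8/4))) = 0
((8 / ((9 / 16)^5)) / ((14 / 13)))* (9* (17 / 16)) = 57933824 / 45927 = 1261.43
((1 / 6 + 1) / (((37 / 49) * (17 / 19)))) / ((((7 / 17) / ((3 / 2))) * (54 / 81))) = 2793 / 296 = 9.44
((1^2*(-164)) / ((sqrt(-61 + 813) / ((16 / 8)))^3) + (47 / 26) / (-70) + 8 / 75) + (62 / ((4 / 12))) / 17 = 5115319 / 464100-41*sqrt(47) / 4418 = 10.96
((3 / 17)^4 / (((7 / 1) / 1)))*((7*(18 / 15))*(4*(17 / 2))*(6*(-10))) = -11664 / 4913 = -2.37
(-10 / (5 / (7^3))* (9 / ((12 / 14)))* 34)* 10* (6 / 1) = -14694120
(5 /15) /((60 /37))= 37 /180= 0.21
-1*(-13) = 13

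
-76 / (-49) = 76 / 49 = 1.55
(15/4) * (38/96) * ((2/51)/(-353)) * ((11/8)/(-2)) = 1045/9217536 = 0.00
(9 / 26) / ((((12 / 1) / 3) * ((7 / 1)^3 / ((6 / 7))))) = 27 / 124852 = 0.00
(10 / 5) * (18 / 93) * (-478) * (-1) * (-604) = -111759.48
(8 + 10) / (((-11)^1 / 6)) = -108 / 11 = -9.82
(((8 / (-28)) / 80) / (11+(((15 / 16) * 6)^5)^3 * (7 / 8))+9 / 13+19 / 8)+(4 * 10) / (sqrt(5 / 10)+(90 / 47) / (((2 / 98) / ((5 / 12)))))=8842294463992492462553306987513041809 / 2161522328884907735593489434911526680 -176720 * sqrt(2) / 13501207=4.07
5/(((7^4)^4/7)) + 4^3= 303843936636357/4747561509943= 64.00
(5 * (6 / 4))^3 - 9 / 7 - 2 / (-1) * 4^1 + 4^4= 684.59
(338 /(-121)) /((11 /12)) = -4056 /1331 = -3.05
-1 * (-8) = 8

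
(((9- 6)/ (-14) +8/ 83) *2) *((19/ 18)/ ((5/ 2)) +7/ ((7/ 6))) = -39593/ 26145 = -1.51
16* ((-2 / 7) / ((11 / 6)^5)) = -248832 / 1127357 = -0.22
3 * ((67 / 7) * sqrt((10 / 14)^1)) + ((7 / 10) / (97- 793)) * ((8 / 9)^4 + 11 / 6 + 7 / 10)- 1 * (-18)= 42.26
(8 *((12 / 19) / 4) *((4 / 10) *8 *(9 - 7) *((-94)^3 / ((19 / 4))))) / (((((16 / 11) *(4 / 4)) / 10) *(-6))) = 584731136 / 361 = 1619753.84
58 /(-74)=-29 /37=-0.78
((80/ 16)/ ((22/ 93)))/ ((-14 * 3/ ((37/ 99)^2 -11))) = 1178465/ 215622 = 5.47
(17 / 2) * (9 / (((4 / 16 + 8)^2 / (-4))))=-544 / 121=-4.50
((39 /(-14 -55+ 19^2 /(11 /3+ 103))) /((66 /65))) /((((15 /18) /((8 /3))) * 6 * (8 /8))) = -216320 /692901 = -0.31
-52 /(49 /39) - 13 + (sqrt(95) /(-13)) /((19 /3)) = -2665 /49 - 3 *sqrt(95) /247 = -54.51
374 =374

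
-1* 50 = -50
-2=-2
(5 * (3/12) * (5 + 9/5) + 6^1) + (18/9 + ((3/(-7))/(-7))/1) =16.56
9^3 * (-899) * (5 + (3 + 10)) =-11796678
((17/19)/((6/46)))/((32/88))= 4301/228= 18.86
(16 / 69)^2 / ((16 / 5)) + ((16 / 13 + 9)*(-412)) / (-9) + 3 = 9724601 / 20631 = 471.36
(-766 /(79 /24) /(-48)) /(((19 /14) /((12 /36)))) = 5362 /4503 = 1.19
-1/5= -0.20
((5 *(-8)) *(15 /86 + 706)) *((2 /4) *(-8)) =4858480 /43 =112987.91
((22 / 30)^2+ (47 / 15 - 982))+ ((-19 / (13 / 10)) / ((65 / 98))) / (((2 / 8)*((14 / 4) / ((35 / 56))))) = -994.07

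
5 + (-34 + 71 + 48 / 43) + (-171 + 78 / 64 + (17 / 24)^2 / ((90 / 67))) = -281518811 / 2229120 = -126.29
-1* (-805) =805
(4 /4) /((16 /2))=1 /8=0.12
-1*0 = 0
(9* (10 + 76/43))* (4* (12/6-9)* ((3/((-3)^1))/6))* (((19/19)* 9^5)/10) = 627454674/215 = 2918393.83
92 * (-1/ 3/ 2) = -46/ 3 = -15.33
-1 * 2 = -2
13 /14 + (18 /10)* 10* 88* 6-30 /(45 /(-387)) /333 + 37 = 14829361 /1554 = 9542.70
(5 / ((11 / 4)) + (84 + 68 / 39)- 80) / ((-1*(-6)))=1.26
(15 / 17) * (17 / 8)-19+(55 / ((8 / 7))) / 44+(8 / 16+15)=-17 / 32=-0.53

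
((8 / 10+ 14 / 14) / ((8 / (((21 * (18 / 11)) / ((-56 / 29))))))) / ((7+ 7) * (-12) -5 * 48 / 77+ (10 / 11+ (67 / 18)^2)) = 3995649 / 156027640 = 0.03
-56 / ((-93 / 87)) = 1624 / 31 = 52.39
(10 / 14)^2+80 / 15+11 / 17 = 16220 / 2499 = 6.49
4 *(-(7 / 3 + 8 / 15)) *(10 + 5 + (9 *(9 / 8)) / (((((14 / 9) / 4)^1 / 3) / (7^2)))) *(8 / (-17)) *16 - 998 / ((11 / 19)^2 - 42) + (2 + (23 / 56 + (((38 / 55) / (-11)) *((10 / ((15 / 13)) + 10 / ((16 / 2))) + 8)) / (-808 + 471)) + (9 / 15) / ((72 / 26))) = 581124041122542503 / 1751661503592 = 331755.90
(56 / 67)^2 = 3136 / 4489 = 0.70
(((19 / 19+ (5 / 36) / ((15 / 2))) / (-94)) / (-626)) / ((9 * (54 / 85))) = 4675 / 1544301936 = 0.00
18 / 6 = 3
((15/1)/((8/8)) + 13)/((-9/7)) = -196/9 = -21.78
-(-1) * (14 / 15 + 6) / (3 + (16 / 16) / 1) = 26 / 15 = 1.73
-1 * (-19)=19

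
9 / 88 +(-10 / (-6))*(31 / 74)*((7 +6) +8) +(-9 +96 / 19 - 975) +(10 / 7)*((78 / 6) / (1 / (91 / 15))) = -158034607 / 185592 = -851.52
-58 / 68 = -0.85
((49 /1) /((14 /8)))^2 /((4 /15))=2940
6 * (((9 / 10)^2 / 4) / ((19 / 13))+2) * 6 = 146277 / 1900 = 76.99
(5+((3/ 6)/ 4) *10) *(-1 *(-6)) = 75/ 2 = 37.50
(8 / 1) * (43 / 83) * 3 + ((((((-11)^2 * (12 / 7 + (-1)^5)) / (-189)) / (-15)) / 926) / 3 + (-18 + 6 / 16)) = -5.19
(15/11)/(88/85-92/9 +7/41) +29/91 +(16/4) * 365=59048293646/40439399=1460.17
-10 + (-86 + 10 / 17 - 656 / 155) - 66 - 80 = -647272 / 2635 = -245.64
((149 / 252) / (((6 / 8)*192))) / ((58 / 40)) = 0.00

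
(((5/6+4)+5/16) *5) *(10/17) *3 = 6175/136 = 45.40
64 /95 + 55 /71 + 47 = 326784 /6745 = 48.45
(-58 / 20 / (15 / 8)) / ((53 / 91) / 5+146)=-10556 / 997245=-0.01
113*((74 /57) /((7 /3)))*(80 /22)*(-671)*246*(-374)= 1877183373120 /133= 14114160700.15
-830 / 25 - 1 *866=-4496 / 5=-899.20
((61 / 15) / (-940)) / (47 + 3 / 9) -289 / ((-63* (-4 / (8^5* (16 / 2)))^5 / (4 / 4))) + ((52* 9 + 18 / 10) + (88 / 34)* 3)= -3963990633049077650519863493757211 / 714785400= -5545707331248060817302457.00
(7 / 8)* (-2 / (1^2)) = -7 / 4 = -1.75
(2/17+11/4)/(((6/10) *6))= 325/408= 0.80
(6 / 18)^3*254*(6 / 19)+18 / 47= 26954 / 8037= 3.35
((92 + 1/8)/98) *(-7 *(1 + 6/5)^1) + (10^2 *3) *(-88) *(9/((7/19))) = -51594301/80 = -644928.76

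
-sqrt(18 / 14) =-3 * sqrt(7) / 7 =-1.13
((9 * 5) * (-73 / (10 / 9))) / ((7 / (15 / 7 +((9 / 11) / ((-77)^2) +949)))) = -366798734235 / 913066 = -401722.04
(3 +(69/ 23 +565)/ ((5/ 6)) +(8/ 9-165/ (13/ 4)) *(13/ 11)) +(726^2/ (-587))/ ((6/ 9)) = -209561791/ 290565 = -721.22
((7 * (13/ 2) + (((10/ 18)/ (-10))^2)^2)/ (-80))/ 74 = -4776409/ 621457920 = -0.01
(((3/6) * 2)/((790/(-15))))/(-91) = 3/14378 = 0.00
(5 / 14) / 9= 5 / 126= 0.04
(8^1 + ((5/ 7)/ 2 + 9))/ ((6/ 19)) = 1539/ 28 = 54.96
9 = 9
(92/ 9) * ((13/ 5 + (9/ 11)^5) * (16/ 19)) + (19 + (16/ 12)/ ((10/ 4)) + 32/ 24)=336304393/ 7247295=46.40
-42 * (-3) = 126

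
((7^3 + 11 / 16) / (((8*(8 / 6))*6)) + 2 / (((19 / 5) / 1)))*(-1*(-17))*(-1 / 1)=-1950257 / 19456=-100.24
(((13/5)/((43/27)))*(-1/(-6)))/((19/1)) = 117/8170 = 0.01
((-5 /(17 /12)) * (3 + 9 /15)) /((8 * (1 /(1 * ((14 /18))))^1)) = -21 /17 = -1.24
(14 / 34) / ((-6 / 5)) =-35 / 102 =-0.34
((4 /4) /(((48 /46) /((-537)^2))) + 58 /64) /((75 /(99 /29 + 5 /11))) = 1091268773 /76560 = 14253.77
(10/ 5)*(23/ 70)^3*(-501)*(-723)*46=1182097.34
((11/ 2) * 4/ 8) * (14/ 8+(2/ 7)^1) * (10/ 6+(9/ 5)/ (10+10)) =9.83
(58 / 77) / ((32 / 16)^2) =29 / 154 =0.19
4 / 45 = 0.09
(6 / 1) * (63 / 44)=189 / 22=8.59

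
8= 8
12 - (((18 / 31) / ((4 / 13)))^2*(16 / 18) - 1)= 9451 / 961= 9.83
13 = 13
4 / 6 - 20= -19.33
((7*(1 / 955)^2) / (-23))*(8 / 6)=-0.00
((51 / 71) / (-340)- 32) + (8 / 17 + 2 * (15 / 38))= -14100149 / 458660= -30.74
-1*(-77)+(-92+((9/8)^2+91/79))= -63617/5056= -12.58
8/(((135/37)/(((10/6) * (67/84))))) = 4958/1701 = 2.91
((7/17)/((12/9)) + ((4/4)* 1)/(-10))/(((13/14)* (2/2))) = 497/2210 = 0.22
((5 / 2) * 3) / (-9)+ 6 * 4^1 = 139 / 6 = 23.17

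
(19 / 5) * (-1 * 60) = -228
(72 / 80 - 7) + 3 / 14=-206 / 35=-5.89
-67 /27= -2.48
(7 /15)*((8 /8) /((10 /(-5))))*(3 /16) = -7 /160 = -0.04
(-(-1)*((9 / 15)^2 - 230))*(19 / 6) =-109079 / 150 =-727.19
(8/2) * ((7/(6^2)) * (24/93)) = 56/279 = 0.20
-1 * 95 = -95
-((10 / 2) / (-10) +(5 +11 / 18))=-46 / 9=-5.11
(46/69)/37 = 2/111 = 0.02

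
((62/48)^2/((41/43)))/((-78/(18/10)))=-41323/1023360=-0.04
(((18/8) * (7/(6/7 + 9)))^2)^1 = 21609/8464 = 2.55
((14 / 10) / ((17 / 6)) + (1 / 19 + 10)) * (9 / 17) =153297 / 27455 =5.58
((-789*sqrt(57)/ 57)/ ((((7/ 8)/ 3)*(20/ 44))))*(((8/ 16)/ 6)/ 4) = -2893*sqrt(57)/ 1330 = -16.42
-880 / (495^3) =-16 / 2205225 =-0.00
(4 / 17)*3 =12 / 17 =0.71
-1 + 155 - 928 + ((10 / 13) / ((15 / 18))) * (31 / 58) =-291612 / 377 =-773.51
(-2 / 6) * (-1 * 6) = 2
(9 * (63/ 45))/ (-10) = -1.26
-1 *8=-8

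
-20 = -20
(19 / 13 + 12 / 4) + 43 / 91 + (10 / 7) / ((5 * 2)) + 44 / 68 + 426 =95411 / 221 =431.72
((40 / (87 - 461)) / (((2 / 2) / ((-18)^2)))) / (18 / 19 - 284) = 61560 / 502843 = 0.12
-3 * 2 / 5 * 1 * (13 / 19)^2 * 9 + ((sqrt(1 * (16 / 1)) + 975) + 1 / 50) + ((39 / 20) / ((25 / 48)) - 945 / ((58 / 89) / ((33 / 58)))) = 23173711857 / 151800500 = 152.66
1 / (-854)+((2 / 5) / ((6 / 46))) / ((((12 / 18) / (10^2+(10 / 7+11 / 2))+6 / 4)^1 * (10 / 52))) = 3057685471 / 288844150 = 10.59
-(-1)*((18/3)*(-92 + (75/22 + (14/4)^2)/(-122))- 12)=-1515843/2684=-564.77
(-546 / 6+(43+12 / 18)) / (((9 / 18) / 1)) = -284 / 3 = -94.67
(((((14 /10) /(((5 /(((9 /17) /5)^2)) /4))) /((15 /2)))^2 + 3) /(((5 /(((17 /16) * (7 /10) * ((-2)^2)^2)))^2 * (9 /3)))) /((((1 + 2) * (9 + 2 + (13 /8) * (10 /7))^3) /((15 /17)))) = 219334181017601776 /311231335230712890625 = 0.00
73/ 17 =4.29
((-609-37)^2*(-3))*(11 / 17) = -810084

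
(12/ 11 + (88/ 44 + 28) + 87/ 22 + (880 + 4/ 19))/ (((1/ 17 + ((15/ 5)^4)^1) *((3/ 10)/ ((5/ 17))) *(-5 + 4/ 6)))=-735725/ 288002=-2.55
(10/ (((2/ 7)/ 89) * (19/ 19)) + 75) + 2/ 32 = 51041/ 16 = 3190.06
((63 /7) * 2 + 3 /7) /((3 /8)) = 344 /7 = 49.14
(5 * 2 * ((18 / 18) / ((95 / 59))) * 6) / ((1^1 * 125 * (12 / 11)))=649 / 2375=0.27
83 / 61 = 1.36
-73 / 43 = -1.70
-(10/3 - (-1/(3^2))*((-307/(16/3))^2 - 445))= -742001/2304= -322.05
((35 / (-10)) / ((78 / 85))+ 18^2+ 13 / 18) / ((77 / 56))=300370 / 1287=233.39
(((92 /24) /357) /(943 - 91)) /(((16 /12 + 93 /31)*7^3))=23 /2712534552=0.00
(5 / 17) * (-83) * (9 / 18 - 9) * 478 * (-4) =-396740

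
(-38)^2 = 1444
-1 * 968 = -968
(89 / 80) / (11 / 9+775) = 801 / 558880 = 0.00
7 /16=0.44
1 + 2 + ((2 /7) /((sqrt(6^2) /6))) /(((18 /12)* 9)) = 571 /189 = 3.02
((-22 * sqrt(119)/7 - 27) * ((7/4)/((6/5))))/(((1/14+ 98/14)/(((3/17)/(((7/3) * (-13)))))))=315/9724+ 5 * sqrt(119)/1326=0.07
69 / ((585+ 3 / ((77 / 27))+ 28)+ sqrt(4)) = 1771 / 15812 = 0.11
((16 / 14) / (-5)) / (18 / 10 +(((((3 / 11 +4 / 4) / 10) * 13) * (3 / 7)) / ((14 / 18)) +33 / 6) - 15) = 176 / 5227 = 0.03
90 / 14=45 / 7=6.43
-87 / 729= -29 / 243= -0.12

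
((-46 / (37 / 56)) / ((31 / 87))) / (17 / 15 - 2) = 225.45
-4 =-4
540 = 540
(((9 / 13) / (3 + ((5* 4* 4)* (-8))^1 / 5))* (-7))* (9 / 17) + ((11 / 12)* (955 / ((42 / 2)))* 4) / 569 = 310525874 / 990273375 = 0.31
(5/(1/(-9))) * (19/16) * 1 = -53.44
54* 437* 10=235980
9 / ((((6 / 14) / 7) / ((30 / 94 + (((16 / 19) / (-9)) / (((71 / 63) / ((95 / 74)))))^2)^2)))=1689355162090503075 / 105204909477481969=16.06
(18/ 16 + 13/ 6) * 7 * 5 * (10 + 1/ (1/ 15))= 69125/ 24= 2880.21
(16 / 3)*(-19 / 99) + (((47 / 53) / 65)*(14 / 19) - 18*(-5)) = 1729909256 / 19440135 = 88.99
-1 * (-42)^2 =-1764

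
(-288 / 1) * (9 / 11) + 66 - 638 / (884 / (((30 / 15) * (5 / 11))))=-413981 / 2431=-170.29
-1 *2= -2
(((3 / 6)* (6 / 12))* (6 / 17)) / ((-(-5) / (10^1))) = 3 / 17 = 0.18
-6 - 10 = -16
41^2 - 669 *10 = -5009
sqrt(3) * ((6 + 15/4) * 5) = 195 * sqrt(3)/4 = 84.44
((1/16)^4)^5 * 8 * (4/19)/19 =1/13638194402527535377154048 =0.00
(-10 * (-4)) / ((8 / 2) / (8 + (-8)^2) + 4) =720 / 73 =9.86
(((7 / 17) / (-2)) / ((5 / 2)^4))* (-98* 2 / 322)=784 / 244375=0.00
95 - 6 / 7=659 / 7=94.14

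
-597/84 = -199/28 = -7.11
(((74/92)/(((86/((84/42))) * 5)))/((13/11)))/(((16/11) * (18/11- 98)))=-49247/2180547200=-0.00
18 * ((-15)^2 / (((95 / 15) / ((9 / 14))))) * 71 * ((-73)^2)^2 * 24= 2645756200654200 / 133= 19892903764317.29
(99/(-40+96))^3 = 970299/175616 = 5.53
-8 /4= -2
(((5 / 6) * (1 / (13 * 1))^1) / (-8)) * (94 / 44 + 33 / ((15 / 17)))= -4349 / 13728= -0.32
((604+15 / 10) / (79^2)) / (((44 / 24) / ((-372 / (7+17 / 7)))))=-1576722 / 755161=-2.09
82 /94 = 41 /47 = 0.87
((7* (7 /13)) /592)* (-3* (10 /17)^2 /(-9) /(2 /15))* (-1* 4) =-6125 /278018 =-0.02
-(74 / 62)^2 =-1369 / 961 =-1.42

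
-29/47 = -0.62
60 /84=5 /7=0.71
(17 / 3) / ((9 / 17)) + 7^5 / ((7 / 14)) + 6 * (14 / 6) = 908245 / 27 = 33638.70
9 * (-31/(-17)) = 279/17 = 16.41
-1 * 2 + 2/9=-16/9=-1.78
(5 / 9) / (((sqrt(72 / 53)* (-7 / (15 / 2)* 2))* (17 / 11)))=-275* sqrt(106) / 17136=-0.17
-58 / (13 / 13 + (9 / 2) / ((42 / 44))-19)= 406 / 93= 4.37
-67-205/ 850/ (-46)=-523899/ 7820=-66.99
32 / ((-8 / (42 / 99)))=-56 / 33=-1.70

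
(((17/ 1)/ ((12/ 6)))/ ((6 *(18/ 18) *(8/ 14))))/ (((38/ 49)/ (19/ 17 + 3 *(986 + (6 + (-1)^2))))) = 9526.90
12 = 12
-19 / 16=-1.19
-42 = -42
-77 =-77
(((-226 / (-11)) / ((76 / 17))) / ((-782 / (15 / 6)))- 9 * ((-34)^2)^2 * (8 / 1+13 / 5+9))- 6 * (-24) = -45326073339017 / 192280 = -235729526.41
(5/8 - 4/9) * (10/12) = 65/432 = 0.15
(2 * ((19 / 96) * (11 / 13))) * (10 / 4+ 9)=4807 / 1248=3.85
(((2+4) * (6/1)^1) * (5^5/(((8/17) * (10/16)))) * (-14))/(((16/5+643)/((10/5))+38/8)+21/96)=-285600000/17497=-16322.80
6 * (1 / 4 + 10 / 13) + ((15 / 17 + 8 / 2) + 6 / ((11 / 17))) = 98555 / 4862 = 20.27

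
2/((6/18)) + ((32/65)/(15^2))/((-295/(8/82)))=1061336122/176889375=6.00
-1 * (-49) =49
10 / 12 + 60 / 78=125 / 78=1.60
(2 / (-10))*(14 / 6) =-7 / 15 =-0.47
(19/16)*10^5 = 118750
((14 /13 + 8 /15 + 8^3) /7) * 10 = 200308 /273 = 733.73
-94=-94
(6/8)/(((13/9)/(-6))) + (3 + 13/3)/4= -50/39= -1.28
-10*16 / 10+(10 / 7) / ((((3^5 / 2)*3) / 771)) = -22076 / 1701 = -12.98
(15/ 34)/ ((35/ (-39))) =-117/ 238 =-0.49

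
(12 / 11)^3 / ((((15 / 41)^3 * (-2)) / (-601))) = 1325488672 / 166375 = 7966.87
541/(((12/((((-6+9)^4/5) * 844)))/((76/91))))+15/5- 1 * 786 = 233881587/455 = 514025.47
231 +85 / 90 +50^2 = 49175 / 18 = 2731.94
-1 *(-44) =44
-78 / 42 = -13 / 7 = -1.86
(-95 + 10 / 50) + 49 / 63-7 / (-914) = -3866819 / 41130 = -94.01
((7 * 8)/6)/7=4/3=1.33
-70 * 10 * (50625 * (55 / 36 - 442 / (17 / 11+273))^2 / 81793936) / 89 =-445204375 / 13549676293184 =-0.00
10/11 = 0.91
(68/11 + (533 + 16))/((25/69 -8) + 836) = 421383/628727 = 0.67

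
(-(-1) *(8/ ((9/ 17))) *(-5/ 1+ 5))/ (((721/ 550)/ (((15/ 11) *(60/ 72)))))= 0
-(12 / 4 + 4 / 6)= -11 / 3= -3.67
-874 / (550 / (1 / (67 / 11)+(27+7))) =-1000293 / 18425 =-54.29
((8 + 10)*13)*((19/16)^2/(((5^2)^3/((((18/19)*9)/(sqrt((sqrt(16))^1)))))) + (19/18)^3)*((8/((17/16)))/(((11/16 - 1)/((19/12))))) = -3389454467828/322734375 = -10502.30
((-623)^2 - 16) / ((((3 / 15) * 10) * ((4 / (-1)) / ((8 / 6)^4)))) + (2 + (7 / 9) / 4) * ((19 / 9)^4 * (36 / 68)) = -68396949569 / 446148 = -153305.52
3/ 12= 1/ 4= 0.25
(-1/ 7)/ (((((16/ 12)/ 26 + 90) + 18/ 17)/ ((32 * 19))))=-201552/ 211421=-0.95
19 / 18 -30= -521 / 18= -28.94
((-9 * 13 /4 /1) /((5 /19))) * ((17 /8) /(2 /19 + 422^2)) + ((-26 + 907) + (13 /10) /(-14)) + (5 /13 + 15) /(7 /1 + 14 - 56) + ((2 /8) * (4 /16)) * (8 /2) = 2892576729711 /3284345792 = 880.72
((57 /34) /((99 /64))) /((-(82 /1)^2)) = -0.00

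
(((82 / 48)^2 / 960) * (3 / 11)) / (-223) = -1681 / 452136960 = -0.00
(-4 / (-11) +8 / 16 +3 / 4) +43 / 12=343 / 66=5.20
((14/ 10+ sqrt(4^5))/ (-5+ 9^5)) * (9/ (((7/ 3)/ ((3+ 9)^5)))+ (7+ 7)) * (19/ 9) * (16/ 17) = 85271988904/ 79045155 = 1078.78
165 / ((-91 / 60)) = -108.79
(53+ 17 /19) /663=1024 /12597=0.08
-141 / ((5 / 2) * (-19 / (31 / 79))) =8742 / 7505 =1.16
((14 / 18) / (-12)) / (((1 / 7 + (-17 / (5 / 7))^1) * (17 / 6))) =245 / 253368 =0.00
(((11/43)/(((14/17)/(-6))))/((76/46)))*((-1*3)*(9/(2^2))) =7.61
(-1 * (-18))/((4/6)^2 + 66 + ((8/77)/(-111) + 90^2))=230769/104697889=0.00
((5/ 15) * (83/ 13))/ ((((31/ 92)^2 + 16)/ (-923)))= -49878352/ 409155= -121.91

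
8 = 8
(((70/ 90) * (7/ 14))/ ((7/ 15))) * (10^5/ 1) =250000/ 3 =83333.33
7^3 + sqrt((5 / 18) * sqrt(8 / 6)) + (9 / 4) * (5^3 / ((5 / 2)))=3^(3 / 4) * sqrt(5) / 9 + 911 / 2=456.07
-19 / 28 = -0.68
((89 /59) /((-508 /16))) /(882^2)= -89 /1457246133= -0.00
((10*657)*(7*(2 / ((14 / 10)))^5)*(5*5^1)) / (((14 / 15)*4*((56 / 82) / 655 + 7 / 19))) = 4959577.58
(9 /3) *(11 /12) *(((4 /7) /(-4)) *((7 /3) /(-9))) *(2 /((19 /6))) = 11 /171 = 0.06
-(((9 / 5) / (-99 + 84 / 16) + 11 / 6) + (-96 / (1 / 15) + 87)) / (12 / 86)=217878721 / 22500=9683.50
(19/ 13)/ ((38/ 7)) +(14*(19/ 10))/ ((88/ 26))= 23247/ 2860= 8.13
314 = 314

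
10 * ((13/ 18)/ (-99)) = -65/ 891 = -0.07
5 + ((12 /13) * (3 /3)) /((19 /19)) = 77 /13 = 5.92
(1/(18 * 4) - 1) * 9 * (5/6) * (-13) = 4615/48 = 96.15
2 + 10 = 12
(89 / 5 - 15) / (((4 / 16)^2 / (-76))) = -3404.80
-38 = -38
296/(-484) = -0.61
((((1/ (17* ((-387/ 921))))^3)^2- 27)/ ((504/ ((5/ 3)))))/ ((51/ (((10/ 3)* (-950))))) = 17831958953478165996251875/ 3216510882188615790405333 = 5.54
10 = 10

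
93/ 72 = 31/ 24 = 1.29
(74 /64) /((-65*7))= -0.00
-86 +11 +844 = 769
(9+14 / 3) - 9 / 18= 79 / 6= 13.17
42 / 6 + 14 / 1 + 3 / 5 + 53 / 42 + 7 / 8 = 19939 / 840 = 23.74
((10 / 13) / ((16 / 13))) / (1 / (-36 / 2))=-45 / 4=-11.25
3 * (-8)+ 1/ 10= -239/ 10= -23.90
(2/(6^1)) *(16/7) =0.76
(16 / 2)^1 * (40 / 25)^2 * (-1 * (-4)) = 2048 / 25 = 81.92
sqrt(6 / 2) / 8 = sqrt(3) / 8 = 0.22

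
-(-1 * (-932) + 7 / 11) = -10259 / 11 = -932.64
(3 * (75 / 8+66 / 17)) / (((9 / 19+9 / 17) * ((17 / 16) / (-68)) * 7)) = -22838 / 63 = -362.51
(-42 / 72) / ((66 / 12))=-7 / 66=-0.11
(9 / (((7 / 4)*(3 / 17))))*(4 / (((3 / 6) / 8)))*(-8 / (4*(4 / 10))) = -9325.71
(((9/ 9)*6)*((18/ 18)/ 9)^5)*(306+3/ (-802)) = 81803/ 2630961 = 0.03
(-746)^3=-415160936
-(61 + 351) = -412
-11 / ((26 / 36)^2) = -3564 / 169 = -21.09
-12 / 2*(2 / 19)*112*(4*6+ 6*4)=-64512 / 19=-3395.37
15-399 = -384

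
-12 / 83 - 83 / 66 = -1.40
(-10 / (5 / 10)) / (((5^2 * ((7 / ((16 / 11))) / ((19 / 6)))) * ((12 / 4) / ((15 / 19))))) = -32 / 231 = -0.14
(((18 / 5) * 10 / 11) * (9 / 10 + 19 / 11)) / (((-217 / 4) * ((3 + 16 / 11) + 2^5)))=-20808 / 4785935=-0.00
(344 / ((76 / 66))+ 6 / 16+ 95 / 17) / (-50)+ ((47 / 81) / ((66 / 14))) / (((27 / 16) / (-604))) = -93521838239 / 1864898640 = -50.15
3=3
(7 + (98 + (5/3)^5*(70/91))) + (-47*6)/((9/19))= -1517713/3159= -480.44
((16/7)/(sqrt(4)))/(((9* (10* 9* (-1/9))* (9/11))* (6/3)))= -22/2835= -0.01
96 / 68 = 24 / 17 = 1.41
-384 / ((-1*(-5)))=-384 / 5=-76.80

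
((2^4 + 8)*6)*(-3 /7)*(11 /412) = -1188 /721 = -1.65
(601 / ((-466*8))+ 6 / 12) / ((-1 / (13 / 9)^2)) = -71149 / 100656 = -0.71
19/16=1.19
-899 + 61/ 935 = -898.93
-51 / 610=-0.08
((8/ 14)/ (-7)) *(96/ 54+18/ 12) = -0.27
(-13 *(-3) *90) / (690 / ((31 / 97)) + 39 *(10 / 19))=22971 / 14264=1.61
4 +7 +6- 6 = 11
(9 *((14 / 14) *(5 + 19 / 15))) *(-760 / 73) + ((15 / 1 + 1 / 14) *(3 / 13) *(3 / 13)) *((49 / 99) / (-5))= -796949581 / 1357070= -587.26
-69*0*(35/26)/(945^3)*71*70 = 0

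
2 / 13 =0.15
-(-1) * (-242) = -242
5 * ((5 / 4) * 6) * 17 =1275 / 2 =637.50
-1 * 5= -5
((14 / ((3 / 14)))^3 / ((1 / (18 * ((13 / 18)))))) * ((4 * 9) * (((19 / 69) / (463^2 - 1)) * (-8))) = -265685056 / 198099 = -1341.17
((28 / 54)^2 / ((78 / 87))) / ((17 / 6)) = 5684 / 53703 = 0.11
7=7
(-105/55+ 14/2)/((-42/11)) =-4/3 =-1.33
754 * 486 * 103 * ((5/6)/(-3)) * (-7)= 73390590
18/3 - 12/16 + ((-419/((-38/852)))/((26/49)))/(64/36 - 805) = -119934885/7142252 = -16.79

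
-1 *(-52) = 52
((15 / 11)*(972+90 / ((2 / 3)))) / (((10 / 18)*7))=29889 / 77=388.17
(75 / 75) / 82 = 0.01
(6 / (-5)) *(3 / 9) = -2 / 5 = -0.40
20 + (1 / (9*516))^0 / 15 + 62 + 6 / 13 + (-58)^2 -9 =670318 / 195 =3437.53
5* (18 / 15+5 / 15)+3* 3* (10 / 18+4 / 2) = 92 / 3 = 30.67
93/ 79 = 1.18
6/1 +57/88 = 585/88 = 6.65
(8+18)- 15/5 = 23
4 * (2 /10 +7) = 144 /5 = 28.80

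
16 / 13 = 1.23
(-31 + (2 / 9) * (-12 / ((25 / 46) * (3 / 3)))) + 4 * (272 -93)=51007 / 75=680.09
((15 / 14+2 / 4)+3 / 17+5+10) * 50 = 99650 / 119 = 837.39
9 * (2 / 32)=9 / 16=0.56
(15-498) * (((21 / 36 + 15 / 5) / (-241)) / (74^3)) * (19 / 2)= 131537 / 781271872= 0.00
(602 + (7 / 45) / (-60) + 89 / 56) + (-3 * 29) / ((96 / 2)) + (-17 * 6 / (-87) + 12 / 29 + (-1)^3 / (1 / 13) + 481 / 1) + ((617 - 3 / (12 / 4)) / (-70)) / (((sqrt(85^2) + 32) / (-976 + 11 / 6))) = 32623358633 / 28501200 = 1144.63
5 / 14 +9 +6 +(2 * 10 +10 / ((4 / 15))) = 510 / 7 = 72.86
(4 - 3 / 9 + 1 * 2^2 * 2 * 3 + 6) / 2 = 101 / 6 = 16.83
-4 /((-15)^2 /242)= -968 /225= -4.30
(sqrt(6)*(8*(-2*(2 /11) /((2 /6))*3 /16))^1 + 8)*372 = 2976 - 6696*sqrt(6) /11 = 1484.93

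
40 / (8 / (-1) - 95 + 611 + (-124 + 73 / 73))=8 / 77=0.10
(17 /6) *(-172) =-1462 /3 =-487.33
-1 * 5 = -5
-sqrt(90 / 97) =-3*sqrt(970) / 97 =-0.96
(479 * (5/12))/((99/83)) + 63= 273629/1188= 230.33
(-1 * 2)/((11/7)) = -14/11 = -1.27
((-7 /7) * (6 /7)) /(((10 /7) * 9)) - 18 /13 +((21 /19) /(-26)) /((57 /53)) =-209891 /140790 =-1.49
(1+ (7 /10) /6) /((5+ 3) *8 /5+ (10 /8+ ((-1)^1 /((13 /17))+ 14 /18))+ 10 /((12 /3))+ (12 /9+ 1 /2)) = 2613 /41777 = 0.06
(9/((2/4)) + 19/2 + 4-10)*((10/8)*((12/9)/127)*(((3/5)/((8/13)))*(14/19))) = 3913/19304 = 0.20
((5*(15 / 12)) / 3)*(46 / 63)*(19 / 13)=10925 / 4914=2.22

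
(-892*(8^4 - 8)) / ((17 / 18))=-65636928 / 17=-3860995.76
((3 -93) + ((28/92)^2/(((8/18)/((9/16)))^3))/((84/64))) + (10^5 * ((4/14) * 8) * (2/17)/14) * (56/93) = 102320336730863/95919194112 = 1066.73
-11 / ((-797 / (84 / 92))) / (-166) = -231 / 3042946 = -0.00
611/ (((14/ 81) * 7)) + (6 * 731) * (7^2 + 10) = 25409343/ 98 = 259279.01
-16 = -16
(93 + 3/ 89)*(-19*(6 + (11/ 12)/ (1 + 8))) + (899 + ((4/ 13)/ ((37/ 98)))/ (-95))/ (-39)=-571458627269/ 52869115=-10808.93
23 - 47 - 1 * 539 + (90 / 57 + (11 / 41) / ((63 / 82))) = -671603 / 1197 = -561.07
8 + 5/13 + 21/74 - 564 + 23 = -512103/962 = -532.33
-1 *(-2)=2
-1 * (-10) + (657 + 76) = 743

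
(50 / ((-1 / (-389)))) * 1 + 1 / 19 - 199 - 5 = 365675 / 19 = 19246.05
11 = 11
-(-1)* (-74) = -74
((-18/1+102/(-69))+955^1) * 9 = 193653/23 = 8419.70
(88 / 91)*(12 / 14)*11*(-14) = -11616 / 91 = -127.65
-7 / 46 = -0.15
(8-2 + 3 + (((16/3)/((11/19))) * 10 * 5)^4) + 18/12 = 106758963224904341/2371842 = 45010992816.93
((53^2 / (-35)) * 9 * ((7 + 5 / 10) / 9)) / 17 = -8427 / 238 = -35.41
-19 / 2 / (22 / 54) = -513 / 22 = -23.32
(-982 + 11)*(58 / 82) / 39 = -28159 / 1599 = -17.61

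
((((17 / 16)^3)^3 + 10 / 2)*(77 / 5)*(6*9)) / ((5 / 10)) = 11186.15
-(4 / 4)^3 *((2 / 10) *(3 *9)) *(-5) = 27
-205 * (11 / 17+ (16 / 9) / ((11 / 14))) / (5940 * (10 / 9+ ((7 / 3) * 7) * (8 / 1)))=-0.00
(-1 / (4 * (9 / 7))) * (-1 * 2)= 7 / 18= 0.39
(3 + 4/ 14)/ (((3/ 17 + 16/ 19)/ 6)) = 44574/ 2303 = 19.35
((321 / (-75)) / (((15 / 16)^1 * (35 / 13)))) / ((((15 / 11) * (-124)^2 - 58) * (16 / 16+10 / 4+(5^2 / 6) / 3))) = -8346 / 503129375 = -0.00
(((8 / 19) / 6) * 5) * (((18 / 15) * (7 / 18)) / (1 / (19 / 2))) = 14 / 9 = 1.56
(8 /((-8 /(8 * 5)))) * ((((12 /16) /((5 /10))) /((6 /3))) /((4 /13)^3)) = -32955 /32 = -1029.84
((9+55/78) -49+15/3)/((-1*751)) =2675/58578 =0.05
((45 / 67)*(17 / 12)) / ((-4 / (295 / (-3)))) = 25075 / 1072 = 23.39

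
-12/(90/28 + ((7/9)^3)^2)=-89282088/25561931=-3.49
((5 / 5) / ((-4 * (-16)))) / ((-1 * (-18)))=1 / 1152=0.00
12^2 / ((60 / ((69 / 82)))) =414 / 205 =2.02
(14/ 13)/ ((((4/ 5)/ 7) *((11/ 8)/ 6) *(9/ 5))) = 9800/ 429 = 22.84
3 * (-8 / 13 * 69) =-1656 / 13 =-127.38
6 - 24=-18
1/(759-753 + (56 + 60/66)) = 0.02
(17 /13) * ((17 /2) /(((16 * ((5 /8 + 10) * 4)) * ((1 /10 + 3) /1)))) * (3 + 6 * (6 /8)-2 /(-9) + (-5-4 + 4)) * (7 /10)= 5831 /580320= 0.01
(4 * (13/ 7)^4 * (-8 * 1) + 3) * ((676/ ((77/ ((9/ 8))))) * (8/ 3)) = -1838886972/ 184877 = -9946.54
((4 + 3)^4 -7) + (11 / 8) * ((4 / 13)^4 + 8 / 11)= 68403947 / 28561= 2395.01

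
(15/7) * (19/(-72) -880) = -316895/168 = -1886.28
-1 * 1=-1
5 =5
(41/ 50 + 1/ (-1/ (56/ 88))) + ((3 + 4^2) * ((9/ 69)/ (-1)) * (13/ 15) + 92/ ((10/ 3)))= 324293/ 12650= 25.64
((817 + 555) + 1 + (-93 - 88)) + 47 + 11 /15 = 18596 /15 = 1239.73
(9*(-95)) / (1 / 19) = -16245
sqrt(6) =2.45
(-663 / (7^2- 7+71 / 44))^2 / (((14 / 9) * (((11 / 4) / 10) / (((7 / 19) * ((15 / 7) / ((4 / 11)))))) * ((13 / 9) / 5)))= 1988407278000 / 489780613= 4059.79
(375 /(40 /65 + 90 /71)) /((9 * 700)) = 4615 /145992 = 0.03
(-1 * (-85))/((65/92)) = 1564/13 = 120.31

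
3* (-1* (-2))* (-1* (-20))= 120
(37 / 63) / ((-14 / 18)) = -37 / 49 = -0.76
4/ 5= 0.80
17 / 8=2.12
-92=-92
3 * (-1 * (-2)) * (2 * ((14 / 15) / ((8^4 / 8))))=7 / 320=0.02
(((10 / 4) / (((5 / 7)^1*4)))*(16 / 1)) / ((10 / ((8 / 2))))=28 / 5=5.60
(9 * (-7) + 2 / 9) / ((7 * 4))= -2.24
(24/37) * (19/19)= 24/37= 0.65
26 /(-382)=-13 /191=-0.07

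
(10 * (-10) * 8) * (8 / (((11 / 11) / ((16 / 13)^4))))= -419430400 / 28561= -14685.42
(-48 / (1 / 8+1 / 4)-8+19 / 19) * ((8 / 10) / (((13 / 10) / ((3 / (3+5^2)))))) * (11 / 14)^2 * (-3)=147015 / 8918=16.49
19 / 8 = 2.38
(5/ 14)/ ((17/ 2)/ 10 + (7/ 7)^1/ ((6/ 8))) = 150/ 917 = 0.16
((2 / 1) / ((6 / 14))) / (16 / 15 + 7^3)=70 / 5161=0.01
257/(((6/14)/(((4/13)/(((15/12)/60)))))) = 115136/13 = 8856.62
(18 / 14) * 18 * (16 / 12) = 216 / 7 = 30.86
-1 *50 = -50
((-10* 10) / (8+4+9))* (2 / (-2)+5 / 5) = 0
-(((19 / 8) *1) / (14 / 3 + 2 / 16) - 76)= 8683 / 115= 75.50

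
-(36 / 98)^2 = -324 / 2401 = -0.13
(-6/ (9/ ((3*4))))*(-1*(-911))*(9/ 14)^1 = -4685.14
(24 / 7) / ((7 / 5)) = 120 / 49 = 2.45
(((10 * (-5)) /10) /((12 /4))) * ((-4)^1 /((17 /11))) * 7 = 1540 /51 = 30.20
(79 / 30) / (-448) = -79 / 13440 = -0.01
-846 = -846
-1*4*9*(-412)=14832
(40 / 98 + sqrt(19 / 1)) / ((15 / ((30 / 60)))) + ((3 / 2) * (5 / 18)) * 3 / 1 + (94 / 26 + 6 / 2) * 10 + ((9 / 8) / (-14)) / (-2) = sqrt(19) / 30 + 4125169 / 61152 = 67.60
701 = 701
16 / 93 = 0.17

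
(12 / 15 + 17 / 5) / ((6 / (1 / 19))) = 7 / 190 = 0.04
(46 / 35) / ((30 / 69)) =529 / 175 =3.02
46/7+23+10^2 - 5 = 872/7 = 124.57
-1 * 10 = -10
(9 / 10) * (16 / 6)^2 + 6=62 / 5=12.40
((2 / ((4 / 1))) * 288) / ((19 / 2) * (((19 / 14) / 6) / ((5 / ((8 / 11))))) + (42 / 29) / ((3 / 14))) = 4823280 / 236849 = 20.36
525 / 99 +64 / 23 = 6137 / 759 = 8.09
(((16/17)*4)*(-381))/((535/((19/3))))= -154432/9095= -16.98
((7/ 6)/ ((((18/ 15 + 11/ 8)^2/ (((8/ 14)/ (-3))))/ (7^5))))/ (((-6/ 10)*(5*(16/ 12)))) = 13445600/ 95481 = 140.82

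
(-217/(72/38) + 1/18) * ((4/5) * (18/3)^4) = -593424/5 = -118684.80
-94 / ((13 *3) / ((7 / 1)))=-658 / 39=-16.87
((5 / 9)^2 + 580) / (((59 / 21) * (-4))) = -329035 / 6372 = -51.64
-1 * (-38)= 38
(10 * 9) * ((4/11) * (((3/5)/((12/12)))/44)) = 54/121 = 0.45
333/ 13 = 25.62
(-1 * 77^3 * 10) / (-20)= 456533 / 2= 228266.50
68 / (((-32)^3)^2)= 17 / 268435456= 0.00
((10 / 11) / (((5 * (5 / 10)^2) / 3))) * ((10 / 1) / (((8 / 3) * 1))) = 8.18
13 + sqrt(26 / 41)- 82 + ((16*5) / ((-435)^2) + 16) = -2005769 / 37845 + sqrt(1066) / 41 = -52.20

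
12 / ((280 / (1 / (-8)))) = -3 / 560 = -0.01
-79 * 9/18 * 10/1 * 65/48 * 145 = -3722875/48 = -77559.90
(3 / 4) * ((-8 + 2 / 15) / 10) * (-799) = 47141 / 100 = 471.41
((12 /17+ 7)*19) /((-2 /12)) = -14934 /17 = -878.47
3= 3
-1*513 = -513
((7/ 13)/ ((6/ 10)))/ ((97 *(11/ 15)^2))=0.02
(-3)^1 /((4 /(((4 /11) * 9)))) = -27 /11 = -2.45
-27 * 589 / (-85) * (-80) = -254448 / 17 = -14967.53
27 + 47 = 74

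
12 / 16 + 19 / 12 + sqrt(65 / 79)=sqrt(5135) / 79 + 7 / 3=3.24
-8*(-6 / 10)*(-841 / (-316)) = 5046 / 395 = 12.77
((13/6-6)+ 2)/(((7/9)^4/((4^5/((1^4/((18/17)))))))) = -221709312/40817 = -5431.79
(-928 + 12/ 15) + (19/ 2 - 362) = -12797/ 10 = -1279.70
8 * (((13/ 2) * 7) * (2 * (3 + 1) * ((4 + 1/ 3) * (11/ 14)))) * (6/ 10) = 5948.80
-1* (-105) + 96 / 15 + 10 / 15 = 1681 / 15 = 112.07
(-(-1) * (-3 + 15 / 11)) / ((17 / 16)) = -288 / 187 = -1.54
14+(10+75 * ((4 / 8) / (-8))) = 309 / 16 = 19.31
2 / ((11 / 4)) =8 / 11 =0.73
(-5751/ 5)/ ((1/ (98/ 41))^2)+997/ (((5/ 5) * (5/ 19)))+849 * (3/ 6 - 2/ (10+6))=-165707833/ 67240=-2464.42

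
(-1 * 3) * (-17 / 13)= 51 / 13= 3.92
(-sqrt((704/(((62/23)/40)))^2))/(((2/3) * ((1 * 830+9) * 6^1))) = -3.11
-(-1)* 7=7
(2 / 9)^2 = 4 / 81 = 0.05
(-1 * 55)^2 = 3025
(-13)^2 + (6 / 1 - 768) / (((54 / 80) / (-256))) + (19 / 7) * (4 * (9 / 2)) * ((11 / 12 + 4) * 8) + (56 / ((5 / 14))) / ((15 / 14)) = 458691371 / 1575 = 291232.62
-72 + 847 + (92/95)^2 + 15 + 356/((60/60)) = 1146.94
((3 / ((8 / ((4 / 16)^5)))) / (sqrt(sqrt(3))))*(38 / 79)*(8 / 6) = 0.00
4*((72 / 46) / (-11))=-0.57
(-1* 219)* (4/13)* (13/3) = -292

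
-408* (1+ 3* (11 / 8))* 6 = -12546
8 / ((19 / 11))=88 / 19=4.63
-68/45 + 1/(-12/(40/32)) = -1163/720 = -1.62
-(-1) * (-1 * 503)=-503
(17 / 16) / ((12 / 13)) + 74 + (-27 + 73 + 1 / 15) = 116369 / 960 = 121.22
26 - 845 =-819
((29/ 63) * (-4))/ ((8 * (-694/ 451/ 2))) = 13079/ 43722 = 0.30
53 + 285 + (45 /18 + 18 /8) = 342.75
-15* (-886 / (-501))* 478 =-2117540 / 167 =-12679.88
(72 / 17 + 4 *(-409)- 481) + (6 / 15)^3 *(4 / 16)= -4489591 / 2125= -2112.75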